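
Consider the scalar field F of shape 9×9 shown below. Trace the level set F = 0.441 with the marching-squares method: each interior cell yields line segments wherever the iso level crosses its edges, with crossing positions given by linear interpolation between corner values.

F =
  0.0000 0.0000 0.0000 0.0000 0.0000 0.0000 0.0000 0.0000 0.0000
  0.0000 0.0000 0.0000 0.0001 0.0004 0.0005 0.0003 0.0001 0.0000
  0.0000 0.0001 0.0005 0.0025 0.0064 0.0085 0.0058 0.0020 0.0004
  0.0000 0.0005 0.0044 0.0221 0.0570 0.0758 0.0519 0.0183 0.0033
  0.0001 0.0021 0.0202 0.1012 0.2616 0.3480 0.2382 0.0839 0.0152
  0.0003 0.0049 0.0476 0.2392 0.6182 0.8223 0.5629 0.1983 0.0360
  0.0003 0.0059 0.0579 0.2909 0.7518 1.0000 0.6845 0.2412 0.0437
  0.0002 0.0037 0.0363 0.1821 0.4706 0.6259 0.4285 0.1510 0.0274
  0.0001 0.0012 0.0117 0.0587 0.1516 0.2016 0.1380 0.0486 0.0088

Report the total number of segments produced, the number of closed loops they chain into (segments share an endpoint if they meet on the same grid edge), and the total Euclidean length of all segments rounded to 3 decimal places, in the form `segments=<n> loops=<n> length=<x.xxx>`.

cell (4,3): code 0100 → (4.503,4.000)–(5.000,3.532)
cell (4,4): code 1100 → (4.196,5.000)–(4.503,4.000)
cell (4,5): code 1100 → (4.625,6.000)–(4.196,5.000)
cell (4,6): code 1000 → (5.000,6.334)–(4.625,6.000)
cell (5,3): code 0110 → (5.000,3.532)–(6.000,3.326)
cell (5,6): code 1001 → (6.000,6.549)–(5.000,6.334)
cell (6,3): code 0110 → (6.000,3.326)–(7.000,3.897)
cell (6,5): code 1011 → (7.000,5.937)–(6.951,6.000)
cell (6,6): code 0001 → (6.951,6.000)–(6.000,6.549)
cell (7,3): code 0010 → (7.000,3.897)–(7.093,4.000)
cell (7,4): code 0011 → (7.093,4.000)–(7.436,5.000)
cell (7,5): code 0001 → (7.436,5.000)–(7.000,5.937)
total: 12 segments, chained into 1 closed loop(s), length Σ = 9.921867

segments=12 loops=1 length=9.922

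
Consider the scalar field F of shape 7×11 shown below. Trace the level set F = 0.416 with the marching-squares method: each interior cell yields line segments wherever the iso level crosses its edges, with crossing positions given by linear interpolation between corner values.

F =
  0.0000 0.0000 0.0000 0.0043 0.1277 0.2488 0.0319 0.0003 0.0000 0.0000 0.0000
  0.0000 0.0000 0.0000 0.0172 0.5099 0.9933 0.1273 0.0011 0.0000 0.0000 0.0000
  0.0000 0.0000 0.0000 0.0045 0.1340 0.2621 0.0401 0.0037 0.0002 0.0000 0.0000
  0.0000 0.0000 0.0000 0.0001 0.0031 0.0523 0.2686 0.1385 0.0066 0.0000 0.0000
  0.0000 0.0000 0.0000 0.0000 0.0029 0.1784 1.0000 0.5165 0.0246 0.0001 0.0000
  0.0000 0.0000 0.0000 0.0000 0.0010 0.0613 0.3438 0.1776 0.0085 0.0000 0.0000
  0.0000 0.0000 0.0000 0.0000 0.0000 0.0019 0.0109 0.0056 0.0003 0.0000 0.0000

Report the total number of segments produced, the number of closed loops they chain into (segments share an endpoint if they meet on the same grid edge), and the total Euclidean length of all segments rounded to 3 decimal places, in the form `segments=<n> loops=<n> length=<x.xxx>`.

cell (0,3): code 0100 → (0.754,4.000)–(1.000,3.809)
cell (0,4): code 1100 → (0.225,5.000)–(0.754,4.000)
cell (0,5): code 1000 → (1.000,5.667)–(0.225,5.000)
cell (1,3): code 0010 → (1.000,3.809)–(1.250,4.000)
cell (1,4): code 0011 → (1.250,4.000)–(1.790,5.000)
cell (1,5): code 0001 → (1.790,5.000)–(1.000,5.667)
cell (3,5): code 0100 → (3.202,6.000)–(4.000,5.289)
cell (3,6): code 1100 → (3.734,7.000)–(3.202,6.000)
cell (3,7): code 1000 → (4.000,7.204)–(3.734,7.000)
cell (4,5): code 0010 → (4.000,5.289)–(4.890,6.000)
cell (4,6): code 0011 → (4.890,6.000)–(4.297,7.000)
cell (4,7): code 0001 → (4.297,7.000)–(4.000,7.204)
total: 12 segments, chained into 2 closed loop(s), length Σ = 10.148272

segments=12 loops=2 length=10.148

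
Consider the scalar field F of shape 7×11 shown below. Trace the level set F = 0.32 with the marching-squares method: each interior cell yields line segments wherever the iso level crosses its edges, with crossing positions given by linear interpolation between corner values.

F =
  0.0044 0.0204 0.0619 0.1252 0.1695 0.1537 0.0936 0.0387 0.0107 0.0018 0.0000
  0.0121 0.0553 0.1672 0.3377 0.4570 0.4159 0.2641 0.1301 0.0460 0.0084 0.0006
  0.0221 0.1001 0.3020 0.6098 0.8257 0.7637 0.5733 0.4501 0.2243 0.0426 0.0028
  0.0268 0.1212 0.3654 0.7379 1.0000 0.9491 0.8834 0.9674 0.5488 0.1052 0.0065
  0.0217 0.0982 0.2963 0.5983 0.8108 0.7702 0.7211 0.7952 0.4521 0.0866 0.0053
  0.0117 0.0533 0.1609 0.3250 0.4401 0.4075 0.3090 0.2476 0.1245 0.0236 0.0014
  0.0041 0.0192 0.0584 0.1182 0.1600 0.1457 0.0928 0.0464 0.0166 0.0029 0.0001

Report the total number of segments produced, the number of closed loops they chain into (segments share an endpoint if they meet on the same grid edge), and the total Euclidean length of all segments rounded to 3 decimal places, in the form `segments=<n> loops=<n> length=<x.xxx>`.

cell (0,2): code 0100 → (0.917,3.000)–(1.000,2.896)
cell (0,3): code 1100 → (0.523,4.000)–(0.917,3.000)
cell (0,4): code 1100 → (0.634,5.000)–(0.523,4.000)
cell (0,5): code 1000 → (1.000,5.632)–(0.634,5.000)
cell (1,2): code 0110 → (1.000,2.896)–(2.000,2.058)
cell (1,5): code 1101 → (1.181,6.000)–(1.000,5.632)
cell (1,6): code 1100 → (1.593,7.000)–(1.181,6.000)
cell (1,7): code 1000 → (2.000,7.576)–(1.593,7.000)
cell (2,1): code 0100 → (2.284,2.000)–(3.000,1.814)
cell (2,2): code 1110 → (2.000,2.058)–(2.284,2.000)
cell (2,7): code 1101 → (2.295,8.000)–(2.000,7.576)
cell (2,8): code 1000 → (3.000,8.516)–(2.295,8.000)
cell (3,1): code 0010 → (3.000,1.814)–(3.657,2.000)
cell (3,2): code 0111 → (3.657,2.000)–(4.000,2.078)
cell (3,8): code 1001 → (4.000,8.361)–(3.000,8.516)
cell (4,2): code 0110 → (4.000,2.078)–(5.000,2.970)
cell (4,5): code 1011 → (5.000,5.888)–(4.973,6.000)
cell (4,6): code 0011 → (4.973,6.000)–(4.868,7.000)
cell (4,7): code 0011 → (4.868,7.000)–(4.403,8.000)
cell (4,8): code 0001 → (4.403,8.000)–(4.000,8.361)
cell (5,2): code 0010 → (5.000,2.970)–(5.024,3.000)
cell (5,3): code 0011 → (5.024,3.000)–(5.429,4.000)
cell (5,4): code 0011 → (5.429,4.000)–(5.334,5.000)
cell (5,5): code 0001 → (5.334,5.000)–(5.000,5.888)
total: 24 segments, chained into 1 closed loop(s), length Σ = 18.086723

segments=24 loops=1 length=18.087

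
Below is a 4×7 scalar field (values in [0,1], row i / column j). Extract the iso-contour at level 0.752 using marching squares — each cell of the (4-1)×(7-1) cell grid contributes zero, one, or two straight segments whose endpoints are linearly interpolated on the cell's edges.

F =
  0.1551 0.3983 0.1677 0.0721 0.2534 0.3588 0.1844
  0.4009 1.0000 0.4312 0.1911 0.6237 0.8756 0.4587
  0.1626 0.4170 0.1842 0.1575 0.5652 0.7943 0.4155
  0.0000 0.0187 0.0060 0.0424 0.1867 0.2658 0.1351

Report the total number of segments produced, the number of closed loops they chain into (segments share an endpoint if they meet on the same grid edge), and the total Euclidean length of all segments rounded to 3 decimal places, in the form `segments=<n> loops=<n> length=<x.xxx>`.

segments=10 loops=2 length=5.715

cell (0,0): code 0100 → (0.588,1.000)–(1.000,0.586)
cell (0,1): code 1000 → (1.000,1.436)–(0.588,1.000)
cell (0,4): code 0100 → (0.761,5.000)–(1.000,4.509)
cell (0,5): code 1000 → (1.000,5.296)–(0.761,5.000)
cell (1,0): code 0010 → (1.000,0.586)–(1.425,1.000)
cell (1,1): code 0001 → (1.425,1.000)–(1.000,1.436)
cell (1,4): code 0110 → (1.000,4.509)–(2.000,4.815)
cell (1,5): code 1001 → (2.000,5.112)–(1.000,5.296)
cell (2,4): code 0010 → (2.000,4.815)–(2.080,5.000)
cell (2,5): code 0001 → (2.080,5.000)–(2.000,5.112)
total: 10 segments, chained into 2 closed loop(s), length Σ = 5.714951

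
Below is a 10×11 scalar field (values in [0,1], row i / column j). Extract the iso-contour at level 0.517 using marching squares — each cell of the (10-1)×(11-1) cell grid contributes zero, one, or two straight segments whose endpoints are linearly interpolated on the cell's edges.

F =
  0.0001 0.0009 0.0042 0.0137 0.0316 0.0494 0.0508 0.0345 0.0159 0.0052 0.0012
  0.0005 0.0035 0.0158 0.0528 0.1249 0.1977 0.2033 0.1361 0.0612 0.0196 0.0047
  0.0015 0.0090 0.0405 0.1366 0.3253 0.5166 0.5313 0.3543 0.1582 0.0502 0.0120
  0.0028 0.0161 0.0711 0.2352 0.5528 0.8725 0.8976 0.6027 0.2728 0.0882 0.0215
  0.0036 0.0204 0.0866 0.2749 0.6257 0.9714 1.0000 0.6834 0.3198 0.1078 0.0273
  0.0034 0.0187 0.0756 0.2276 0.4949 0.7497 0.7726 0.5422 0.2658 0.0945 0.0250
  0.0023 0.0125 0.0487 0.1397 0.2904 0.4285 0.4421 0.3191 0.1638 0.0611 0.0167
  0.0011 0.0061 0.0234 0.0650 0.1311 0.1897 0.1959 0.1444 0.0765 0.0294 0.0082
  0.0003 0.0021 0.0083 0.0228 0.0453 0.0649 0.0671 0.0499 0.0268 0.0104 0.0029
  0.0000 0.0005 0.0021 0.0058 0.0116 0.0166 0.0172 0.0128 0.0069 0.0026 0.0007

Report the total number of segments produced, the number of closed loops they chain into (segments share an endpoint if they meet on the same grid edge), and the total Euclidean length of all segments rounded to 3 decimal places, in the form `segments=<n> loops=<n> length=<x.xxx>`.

segments=16 loops=1 length=11.845

cell (1,5): code 0100 → (1.956,6.000)–(2.000,5.027)
cell (1,6): code 1000 → (2.000,6.081)–(1.956,6.000)
cell (2,3): code 0100 → (2.843,4.000)–(3.000,3.887)
cell (2,4): code 1100 → (2.001,5.000)–(2.843,4.000)
cell (2,5): code 1110 → (2.000,5.027)–(2.001,5.000)
cell (2,6): code 1101 → (2.655,7.000)–(2.000,6.081)
cell (2,7): code 1000 → (3.000,7.260)–(2.655,7.000)
cell (3,3): code 0110 → (3.000,3.887)–(4.000,3.690)
cell (3,7): code 1001 → (4.000,7.458)–(3.000,7.260)
cell (4,3): code 0010 → (4.000,3.690)–(4.831,4.000)
cell (4,4): code 0111 → (4.831,4.000)–(5.000,4.087)
cell (4,7): code 1001 → (5.000,7.091)–(4.000,7.458)
cell (5,4): code 0010 → (5.000,4.087)–(5.724,5.000)
cell (5,5): code 0011 → (5.724,5.000)–(5.773,6.000)
cell (5,6): code 0011 → (5.773,6.000)–(5.113,7.000)
cell (5,7): code 0001 → (5.113,7.000)–(5.000,7.091)
total: 16 segments, chained into 1 closed loop(s), length Σ = 11.844900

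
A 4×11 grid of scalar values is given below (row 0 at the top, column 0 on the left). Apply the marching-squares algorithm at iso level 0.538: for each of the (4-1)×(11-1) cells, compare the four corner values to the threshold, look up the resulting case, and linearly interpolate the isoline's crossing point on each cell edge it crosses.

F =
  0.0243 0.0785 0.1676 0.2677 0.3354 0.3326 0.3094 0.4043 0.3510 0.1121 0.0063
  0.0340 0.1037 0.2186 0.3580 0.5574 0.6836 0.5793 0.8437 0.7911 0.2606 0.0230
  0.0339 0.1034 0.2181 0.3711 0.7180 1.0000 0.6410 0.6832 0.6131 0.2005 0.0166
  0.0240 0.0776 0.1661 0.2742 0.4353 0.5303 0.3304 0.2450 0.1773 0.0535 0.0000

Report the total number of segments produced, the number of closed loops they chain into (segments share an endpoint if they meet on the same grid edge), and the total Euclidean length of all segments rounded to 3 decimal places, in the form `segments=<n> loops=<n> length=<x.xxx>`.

segments=14 loops=1 length=12.574

cell (0,3): code 0100 → (0.913,4.000)–(1.000,3.903)
cell (0,4): code 1100 → (0.585,5.000)–(0.913,4.000)
cell (0,5): code 1100 → (0.847,6.000)–(0.585,5.000)
cell (0,6): code 1100 → (0.304,7.000)–(0.847,6.000)
cell (0,7): code 1100 → (0.425,8.000)–(0.304,7.000)
cell (0,8): code 1000 → (1.000,8.477)–(0.425,8.000)
cell (1,3): code 0110 → (1.000,3.903)–(2.000,3.481)
cell (1,8): code 1001 → (2.000,8.182)–(1.000,8.477)
cell (2,3): code 0010 → (2.000,3.481)–(2.637,4.000)
cell (2,4): code 0011 → (2.637,4.000)–(2.984,5.000)
cell (2,5): code 0011 → (2.984,5.000)–(2.332,6.000)
cell (2,6): code 0011 → (2.332,6.000)–(2.331,7.000)
cell (2,7): code 0011 → (2.331,7.000)–(2.172,8.000)
cell (2,8): code 0001 → (2.172,8.000)–(2.000,8.182)
total: 14 segments, chained into 1 closed loop(s), length Σ = 12.573651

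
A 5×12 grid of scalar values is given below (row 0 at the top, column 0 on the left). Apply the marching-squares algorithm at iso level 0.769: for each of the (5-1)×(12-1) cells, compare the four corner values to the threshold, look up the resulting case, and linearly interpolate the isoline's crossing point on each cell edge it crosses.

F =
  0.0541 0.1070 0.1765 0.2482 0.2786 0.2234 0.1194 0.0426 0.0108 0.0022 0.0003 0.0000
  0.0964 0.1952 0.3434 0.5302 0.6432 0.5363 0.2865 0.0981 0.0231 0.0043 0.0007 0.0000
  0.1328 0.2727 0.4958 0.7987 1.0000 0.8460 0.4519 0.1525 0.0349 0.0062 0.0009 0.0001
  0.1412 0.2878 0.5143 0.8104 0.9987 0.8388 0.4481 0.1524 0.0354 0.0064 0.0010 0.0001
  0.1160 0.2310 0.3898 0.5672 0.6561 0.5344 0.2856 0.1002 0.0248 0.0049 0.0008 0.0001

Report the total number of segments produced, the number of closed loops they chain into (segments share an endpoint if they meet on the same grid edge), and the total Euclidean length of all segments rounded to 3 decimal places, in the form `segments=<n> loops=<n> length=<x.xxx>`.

segments=10 loops=1 length=7.399

cell (1,2): code 0100 → (1.889,3.000)–(2.000,2.902)
cell (1,3): code 1100 → (1.353,4.000)–(1.889,3.000)
cell (1,4): code 1100 → (1.751,5.000)–(1.353,4.000)
cell (1,5): code 1000 → (2.000,5.195)–(1.751,5.000)
cell (2,2): code 0110 → (2.000,2.902)–(3.000,2.860)
cell (2,5): code 1001 → (3.000,5.179)–(2.000,5.195)
cell (3,2): code 0010 → (3.000,2.860)–(3.170,3.000)
cell (3,3): code 0011 → (3.170,3.000)–(3.670,4.000)
cell (3,4): code 0011 → (3.670,4.000)–(3.229,5.000)
cell (3,5): code 0001 → (3.229,5.000)–(3.000,5.179)
total: 10 segments, chained into 1 closed loop(s), length Σ = 7.398695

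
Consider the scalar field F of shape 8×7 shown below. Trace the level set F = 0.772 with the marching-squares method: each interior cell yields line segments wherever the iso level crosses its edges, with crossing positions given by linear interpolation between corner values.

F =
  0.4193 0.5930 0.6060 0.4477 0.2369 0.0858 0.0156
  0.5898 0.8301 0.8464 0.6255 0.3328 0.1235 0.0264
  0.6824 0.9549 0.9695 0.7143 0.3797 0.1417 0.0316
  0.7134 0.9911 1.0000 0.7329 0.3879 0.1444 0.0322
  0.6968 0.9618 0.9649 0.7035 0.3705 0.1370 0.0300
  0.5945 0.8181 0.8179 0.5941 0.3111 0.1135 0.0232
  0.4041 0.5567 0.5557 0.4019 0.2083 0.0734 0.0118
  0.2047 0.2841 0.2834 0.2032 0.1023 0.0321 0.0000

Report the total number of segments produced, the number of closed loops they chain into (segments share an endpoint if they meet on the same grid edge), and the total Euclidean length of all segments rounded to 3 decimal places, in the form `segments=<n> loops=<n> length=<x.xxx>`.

segments=14 loops=1 length=11.799

cell (0,0): code 0100 → (0.755,1.000)–(1.000,0.758)
cell (0,1): code 1100 → (0.691,2.000)–(0.755,1.000)
cell (0,2): code 1000 → (1.000,2.337)–(0.691,2.000)
cell (1,0): code 0110 → (1.000,0.758)–(2.000,0.329)
cell (1,2): code 1001 → (2.000,2.774)–(1.000,2.337)
cell (2,0): code 0110 → (2.000,0.329)–(3.000,0.211)
cell (2,2): code 1001 → (3.000,2.854)–(2.000,2.774)
cell (3,0): code 0110 → (3.000,0.211)–(4.000,0.284)
cell (3,2): code 1001 → (4.000,2.738)–(3.000,2.854)
cell (4,0): code 0110 → (4.000,0.284)–(5.000,0.794)
cell (4,2): code 1001 → (5.000,2.205)–(4.000,2.738)
cell (5,0): code 0010 → (5.000,0.794)–(5.176,1.000)
cell (5,1): code 0011 → (5.176,1.000)–(5.175,2.000)
cell (5,2): code 0001 → (5.175,2.000)–(5.000,2.205)
total: 14 segments, chained into 1 closed loop(s), length Σ = 11.799402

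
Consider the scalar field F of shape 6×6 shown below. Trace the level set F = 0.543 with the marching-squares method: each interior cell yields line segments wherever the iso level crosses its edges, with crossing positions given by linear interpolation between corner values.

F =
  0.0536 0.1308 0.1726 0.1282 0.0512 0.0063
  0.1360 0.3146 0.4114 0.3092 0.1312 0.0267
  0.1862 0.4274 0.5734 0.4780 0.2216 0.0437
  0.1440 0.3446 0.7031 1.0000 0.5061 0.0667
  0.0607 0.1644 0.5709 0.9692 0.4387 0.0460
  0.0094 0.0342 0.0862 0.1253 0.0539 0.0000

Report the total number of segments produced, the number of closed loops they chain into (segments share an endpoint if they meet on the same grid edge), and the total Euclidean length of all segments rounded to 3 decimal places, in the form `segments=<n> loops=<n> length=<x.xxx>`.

segments=10 loops=1 length=7.855

cell (1,1): code 0100 → (1.812,2.000)–(2.000,1.792)
cell (1,2): code 1000 → (2.000,2.319)–(1.812,2.000)
cell (2,1): code 0110 → (2.000,1.792)–(3.000,1.553)
cell (2,2): code 1101 → (2.125,3.000)–(2.000,2.319)
cell (2,3): code 1000 → (3.000,3.925)–(2.125,3.000)
cell (3,1): code 0110 → (3.000,1.553)–(4.000,1.931)
cell (3,3): code 1001 → (4.000,3.803)–(3.000,3.925)
cell (4,1): code 0010 → (4.000,1.931)–(4.058,2.000)
cell (4,2): code 0011 → (4.058,2.000)–(4.505,3.000)
cell (4,3): code 0001 → (4.505,3.000)–(4.000,3.803)
total: 10 segments, chained into 1 closed loop(s), length Σ = 7.855092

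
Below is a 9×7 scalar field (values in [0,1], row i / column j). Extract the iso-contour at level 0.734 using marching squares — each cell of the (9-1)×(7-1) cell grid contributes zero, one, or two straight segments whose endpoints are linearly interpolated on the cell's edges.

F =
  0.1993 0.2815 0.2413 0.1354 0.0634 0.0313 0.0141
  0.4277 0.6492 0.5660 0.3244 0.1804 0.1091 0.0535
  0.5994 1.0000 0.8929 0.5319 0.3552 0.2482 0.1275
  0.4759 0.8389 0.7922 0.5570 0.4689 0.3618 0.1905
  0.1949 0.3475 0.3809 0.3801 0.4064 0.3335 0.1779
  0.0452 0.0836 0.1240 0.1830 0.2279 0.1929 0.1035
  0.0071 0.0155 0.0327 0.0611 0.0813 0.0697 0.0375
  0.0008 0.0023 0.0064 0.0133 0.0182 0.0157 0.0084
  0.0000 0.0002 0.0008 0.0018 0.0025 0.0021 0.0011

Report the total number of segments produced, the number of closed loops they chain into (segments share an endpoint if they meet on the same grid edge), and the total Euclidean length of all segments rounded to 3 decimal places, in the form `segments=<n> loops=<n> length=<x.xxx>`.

segments=8 loops=1 length=6.433

cell (1,0): code 0100 → (1.242,1.000)–(2.000,0.336)
cell (1,1): code 1100 → (1.514,2.000)–(1.242,1.000)
cell (1,2): code 1000 → (2.000,2.440)–(1.514,2.000)
cell (2,0): code 0110 → (2.000,0.336)–(3.000,0.711)
cell (2,2): code 1001 → (3.000,2.247)–(2.000,2.440)
cell (3,0): code 0010 → (3.000,0.711)–(3.213,1.000)
cell (3,1): code 0011 → (3.213,1.000)–(3.142,2.000)
cell (3,2): code 0001 → (3.142,2.000)–(3.000,2.247)
total: 8 segments, chained into 1 closed loop(s), length Σ = 6.433368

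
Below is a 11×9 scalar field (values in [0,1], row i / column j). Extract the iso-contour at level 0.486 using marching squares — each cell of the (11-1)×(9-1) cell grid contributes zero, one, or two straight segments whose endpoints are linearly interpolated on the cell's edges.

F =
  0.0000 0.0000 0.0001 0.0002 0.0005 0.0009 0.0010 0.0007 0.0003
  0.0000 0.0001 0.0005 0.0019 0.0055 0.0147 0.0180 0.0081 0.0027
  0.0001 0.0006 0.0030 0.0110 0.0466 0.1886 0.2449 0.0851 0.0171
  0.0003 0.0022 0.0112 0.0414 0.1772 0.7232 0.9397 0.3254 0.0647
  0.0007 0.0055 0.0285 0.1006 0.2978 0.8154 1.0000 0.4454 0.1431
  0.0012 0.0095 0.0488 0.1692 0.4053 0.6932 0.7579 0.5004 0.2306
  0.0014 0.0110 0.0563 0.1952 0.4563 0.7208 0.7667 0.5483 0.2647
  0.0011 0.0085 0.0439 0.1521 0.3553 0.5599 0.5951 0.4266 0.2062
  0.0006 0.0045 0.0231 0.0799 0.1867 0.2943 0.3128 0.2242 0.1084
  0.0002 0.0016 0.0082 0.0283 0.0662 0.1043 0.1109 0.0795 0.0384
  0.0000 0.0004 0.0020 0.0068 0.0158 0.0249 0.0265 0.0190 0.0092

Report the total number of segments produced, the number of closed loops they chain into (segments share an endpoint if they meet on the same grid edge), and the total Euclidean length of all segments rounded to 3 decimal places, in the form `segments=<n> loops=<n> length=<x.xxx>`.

segments=16 loops=1 length=13.212

cell (2,4): code 0100 → (2.556,5.000)–(3.000,4.566)
cell (2,5): code 1100 → (2.347,6.000)–(2.556,5.000)
cell (2,6): code 1000 → (3.000,6.739)–(2.347,6.000)
cell (3,4): code 0110 → (3.000,4.566)–(4.000,4.364)
cell (3,6): code 1001 → (4.000,6.927)–(3.000,6.739)
cell (4,4): code 0110 → (4.000,4.364)–(5.000,4.280)
cell (4,6): code 1101 → (4.738,7.000)–(4.000,6.927)
cell (4,7): code 1000 → (5.000,7.053)–(4.738,7.000)
cell (5,4): code 0110 → (5.000,4.280)–(6.000,4.112)
cell (5,7): code 1001 → (6.000,7.220)–(5.000,7.053)
cell (6,4): code 0110 → (6.000,4.112)–(7.000,4.639)
cell (6,6): code 1011 → (7.000,6.647)–(6.512,7.000)
cell (6,7): code 0001 → (6.512,7.000)–(6.000,7.220)
cell (7,4): code 0010 → (7.000,4.639)–(7.278,5.000)
cell (7,5): code 0011 → (7.278,5.000)–(7.386,6.000)
cell (7,6): code 0001 → (7.386,6.000)–(7.000,6.647)
total: 16 segments, chained into 1 closed loop(s), length Σ = 13.211545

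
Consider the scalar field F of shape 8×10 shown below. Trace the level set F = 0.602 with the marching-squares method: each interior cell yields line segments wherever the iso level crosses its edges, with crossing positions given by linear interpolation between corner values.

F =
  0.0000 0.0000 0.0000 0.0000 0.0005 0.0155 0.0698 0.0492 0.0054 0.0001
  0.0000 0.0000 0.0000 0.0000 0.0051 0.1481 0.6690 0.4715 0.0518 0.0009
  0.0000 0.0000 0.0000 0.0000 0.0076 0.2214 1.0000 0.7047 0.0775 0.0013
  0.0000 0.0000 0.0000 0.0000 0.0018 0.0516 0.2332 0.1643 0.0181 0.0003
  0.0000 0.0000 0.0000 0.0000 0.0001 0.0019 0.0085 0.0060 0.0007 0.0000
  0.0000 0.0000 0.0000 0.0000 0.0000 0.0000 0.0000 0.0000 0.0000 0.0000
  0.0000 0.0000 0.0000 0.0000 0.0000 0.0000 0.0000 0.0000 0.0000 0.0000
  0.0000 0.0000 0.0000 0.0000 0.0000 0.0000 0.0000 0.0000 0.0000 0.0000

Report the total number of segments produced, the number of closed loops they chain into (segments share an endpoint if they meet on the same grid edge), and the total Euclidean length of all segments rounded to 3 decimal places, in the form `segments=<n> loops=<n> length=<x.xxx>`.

cell (0,5): code 0100 → (0.888,6.000)–(1.000,5.871)
cell (0,6): code 1000 → (1.000,6.339)–(0.888,6.000)
cell (1,5): code 0110 → (1.000,5.871)–(2.000,5.489)
cell (1,6): code 1101 → (1.560,7.000)–(1.000,6.339)
cell (1,7): code 1000 → (2.000,7.164)–(1.560,7.000)
cell (2,5): code 0010 → (2.000,5.489)–(2.519,6.000)
cell (2,6): code 0011 → (2.519,6.000)–(2.190,7.000)
cell (2,7): code 0001 → (2.190,7.000)–(2.000,7.164)
total: 8 segments, chained into 1 closed loop(s), length Σ = 4.966115

segments=8 loops=1 length=4.966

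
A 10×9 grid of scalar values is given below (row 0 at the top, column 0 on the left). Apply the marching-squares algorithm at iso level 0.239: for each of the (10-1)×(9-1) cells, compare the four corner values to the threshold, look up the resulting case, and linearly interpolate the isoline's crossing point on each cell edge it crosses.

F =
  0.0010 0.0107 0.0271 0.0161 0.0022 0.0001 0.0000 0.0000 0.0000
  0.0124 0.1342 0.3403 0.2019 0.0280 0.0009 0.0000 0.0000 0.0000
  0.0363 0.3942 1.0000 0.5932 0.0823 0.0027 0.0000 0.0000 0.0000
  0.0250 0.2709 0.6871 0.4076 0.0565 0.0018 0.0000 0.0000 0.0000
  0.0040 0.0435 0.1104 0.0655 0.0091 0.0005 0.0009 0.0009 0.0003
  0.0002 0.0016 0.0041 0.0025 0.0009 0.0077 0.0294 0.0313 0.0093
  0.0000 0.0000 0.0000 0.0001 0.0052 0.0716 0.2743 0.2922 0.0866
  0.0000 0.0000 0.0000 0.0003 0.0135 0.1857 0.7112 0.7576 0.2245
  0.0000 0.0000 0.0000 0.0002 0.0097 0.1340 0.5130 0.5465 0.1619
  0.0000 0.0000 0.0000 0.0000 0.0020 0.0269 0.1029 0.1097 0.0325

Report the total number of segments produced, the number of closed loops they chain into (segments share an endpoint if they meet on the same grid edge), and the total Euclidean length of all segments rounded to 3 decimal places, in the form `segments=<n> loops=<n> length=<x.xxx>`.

cell (0,1): code 0100 → (0.677,2.000)–(1.000,1.508)
cell (0,2): code 1000 → (1.000,2.732)–(0.677,2.000)
cell (1,0): code 0100 → (1.403,1.000)–(2.000,0.566)
cell (1,1): code 1110 → (1.000,1.508)–(1.403,1.000)
cell (1,2): code 1101 → (1.095,3.000)–(1.000,2.732)
cell (1,3): code 1000 → (2.000,3.693)–(1.095,3.000)
cell (2,0): code 0110 → (2.000,0.566)–(3.000,0.870)
cell (2,3): code 1001 → (3.000,3.480)–(2.000,3.693)
cell (3,0): code 0010 → (3.000,0.870)–(3.140,1.000)
cell (3,1): code 0011 → (3.140,1.000)–(3.777,2.000)
cell (3,2): code 0011 → (3.777,2.000)–(3.493,3.000)
cell (3,3): code 0001 → (3.493,3.000)–(3.000,3.480)
cell (5,5): code 0100 → (5.856,6.000)–(6.000,5.826)
cell (5,6): code 1100 → (5.796,7.000)–(5.856,6.000)
cell (5,7): code 1000 → (6.000,7.259)–(5.796,7.000)
cell (6,5): code 0110 → (6.000,5.826)–(7.000,5.101)
cell (6,7): code 1001 → (7.000,7.973)–(6.000,7.259)
cell (7,5): code 0110 → (7.000,5.101)–(8.000,5.277)
cell (7,7): code 1001 → (8.000,7.800)–(7.000,7.973)
cell (8,5): code 0010 → (8.000,5.277)–(8.668,6.000)
cell (8,6): code 0011 → (8.668,6.000)–(8.704,7.000)
cell (8,7): code 0001 → (8.704,7.000)–(8.000,7.800)
total: 22 segments, chained into 2 closed loop(s), length Σ = 18.473098

segments=22 loops=2 length=18.473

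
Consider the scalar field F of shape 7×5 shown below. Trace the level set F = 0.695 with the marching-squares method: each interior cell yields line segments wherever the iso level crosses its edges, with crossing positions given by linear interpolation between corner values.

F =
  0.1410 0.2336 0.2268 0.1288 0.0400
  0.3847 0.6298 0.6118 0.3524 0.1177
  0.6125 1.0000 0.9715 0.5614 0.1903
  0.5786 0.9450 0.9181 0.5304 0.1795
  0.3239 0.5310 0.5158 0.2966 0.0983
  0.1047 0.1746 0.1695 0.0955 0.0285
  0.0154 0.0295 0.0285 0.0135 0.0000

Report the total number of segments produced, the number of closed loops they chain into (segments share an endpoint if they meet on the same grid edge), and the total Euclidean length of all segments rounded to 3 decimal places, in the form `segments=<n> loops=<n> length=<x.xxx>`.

cell (1,0): code 0100 → (1.176,1.000)–(2.000,0.213)
cell (1,1): code 1100 → (1.231,2.000)–(1.176,1.000)
cell (1,2): code 1000 → (2.000,2.674)–(1.231,2.000)
cell (2,0): code 0110 → (2.000,0.213)–(3.000,0.318)
cell (2,2): code 1001 → (3.000,2.575)–(2.000,2.674)
cell (3,0): code 0010 → (3.000,0.318)–(3.604,1.000)
cell (3,1): code 0011 → (3.604,1.000)–(3.555,2.000)
cell (3,2): code 0001 → (3.555,2.000)–(3.000,2.575)
total: 8 segments, chained into 1 closed loop(s), length Σ = 7.885319

segments=8 loops=1 length=7.885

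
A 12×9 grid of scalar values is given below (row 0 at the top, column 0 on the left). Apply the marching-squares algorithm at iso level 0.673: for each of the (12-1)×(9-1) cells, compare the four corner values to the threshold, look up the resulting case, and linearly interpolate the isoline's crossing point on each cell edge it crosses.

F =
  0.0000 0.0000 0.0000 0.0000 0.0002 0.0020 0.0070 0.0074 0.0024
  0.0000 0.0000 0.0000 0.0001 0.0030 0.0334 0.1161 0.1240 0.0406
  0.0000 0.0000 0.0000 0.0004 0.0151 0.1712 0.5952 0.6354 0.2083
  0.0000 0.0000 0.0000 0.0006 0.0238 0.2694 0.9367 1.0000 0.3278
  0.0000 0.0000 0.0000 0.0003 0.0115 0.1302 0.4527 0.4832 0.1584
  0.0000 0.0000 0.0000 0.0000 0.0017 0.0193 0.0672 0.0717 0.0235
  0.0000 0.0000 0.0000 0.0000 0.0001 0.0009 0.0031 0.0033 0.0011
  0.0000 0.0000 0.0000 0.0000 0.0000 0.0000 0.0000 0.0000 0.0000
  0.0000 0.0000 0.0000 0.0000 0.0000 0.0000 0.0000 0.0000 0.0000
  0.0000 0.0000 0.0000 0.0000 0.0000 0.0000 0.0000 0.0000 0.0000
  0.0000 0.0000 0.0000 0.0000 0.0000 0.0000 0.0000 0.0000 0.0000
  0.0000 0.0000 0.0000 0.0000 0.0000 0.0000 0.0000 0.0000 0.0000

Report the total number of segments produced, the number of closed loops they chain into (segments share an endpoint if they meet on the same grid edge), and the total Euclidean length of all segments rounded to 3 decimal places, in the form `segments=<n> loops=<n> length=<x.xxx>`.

cell (2,5): code 0100 → (2.228,6.000)–(3.000,5.605)
cell (2,6): code 1100 → (2.103,7.000)–(2.228,6.000)
cell (2,7): code 1000 → (3.000,7.486)–(2.103,7.000)
cell (3,5): code 0010 → (3.000,5.605)–(3.545,6.000)
cell (3,6): code 0011 → (3.545,6.000)–(3.633,7.000)
cell (3,7): code 0001 → (3.633,7.000)–(3.000,7.486)
total: 6 segments, chained into 1 closed loop(s), length Σ = 5.370518

segments=6 loops=1 length=5.371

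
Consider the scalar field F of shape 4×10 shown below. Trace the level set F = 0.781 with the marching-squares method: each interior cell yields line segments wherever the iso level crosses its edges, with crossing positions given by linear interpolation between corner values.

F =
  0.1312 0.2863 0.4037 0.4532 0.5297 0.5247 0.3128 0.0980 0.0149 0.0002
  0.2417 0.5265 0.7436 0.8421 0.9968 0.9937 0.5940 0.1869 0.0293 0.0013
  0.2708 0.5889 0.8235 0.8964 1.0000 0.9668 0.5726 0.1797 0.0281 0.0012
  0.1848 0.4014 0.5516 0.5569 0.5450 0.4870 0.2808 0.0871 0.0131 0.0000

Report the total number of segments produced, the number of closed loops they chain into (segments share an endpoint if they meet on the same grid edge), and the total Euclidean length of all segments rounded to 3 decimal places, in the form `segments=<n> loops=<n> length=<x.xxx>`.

segments=12 loops=1 length=9.431

cell (0,2): code 0100 → (0.843,3.000)–(1.000,2.380)
cell (0,3): code 1100 → (0.538,4.000)–(0.843,3.000)
cell (0,4): code 1100 → (0.546,5.000)–(0.538,4.000)
cell (0,5): code 1000 → (1.000,5.532)–(0.546,5.000)
cell (1,1): code 0100 → (1.468,2.000)–(2.000,1.819)
cell (1,2): code 1110 → (1.000,2.380)–(1.468,2.000)
cell (1,5): code 1001 → (2.000,5.471)–(1.000,5.532)
cell (2,1): code 0010 → (2.000,1.819)–(2.156,2.000)
cell (2,2): code 0011 → (2.156,2.000)–(2.340,3.000)
cell (2,3): code 0011 → (2.340,3.000)–(2.481,4.000)
cell (2,4): code 0011 → (2.481,4.000)–(2.387,5.000)
cell (2,5): code 0001 → (2.387,5.000)–(2.000,5.471)
total: 12 segments, chained into 1 closed loop(s), length Σ = 9.431409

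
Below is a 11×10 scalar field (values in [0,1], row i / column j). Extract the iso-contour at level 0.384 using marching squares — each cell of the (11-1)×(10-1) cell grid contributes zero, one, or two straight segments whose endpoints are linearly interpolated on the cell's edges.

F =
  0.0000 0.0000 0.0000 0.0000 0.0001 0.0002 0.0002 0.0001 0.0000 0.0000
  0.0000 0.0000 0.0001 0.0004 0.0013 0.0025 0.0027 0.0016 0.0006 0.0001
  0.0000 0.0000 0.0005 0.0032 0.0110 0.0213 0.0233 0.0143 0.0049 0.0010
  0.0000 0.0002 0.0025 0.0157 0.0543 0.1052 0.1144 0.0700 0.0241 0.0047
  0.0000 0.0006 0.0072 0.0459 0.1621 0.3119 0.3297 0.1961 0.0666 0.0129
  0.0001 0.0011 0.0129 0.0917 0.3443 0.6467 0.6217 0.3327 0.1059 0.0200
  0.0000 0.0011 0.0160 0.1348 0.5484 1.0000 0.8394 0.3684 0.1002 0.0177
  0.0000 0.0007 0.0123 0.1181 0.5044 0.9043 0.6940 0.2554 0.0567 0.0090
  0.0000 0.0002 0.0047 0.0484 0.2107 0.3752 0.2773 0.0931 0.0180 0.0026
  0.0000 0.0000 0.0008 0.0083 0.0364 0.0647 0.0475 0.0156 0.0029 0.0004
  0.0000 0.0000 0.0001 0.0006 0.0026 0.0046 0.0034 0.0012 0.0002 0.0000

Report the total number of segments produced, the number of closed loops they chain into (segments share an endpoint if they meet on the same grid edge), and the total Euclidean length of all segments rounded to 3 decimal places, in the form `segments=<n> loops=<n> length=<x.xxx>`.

segments=12 loops=1 length=11.231

cell (4,4): code 0100 → (4.215,5.000)–(5.000,4.131)
cell (4,5): code 1100 → (4.186,6.000)–(4.215,5.000)
cell (4,6): code 1000 → (5.000,6.822)–(4.186,6.000)
cell (5,3): code 0100 → (5.195,4.000)–(6.000,3.603)
cell (5,4): code 1110 → (5.000,4.131)–(5.195,4.000)
cell (5,6): code 1001 → (6.000,6.967)–(5.000,6.822)
cell (6,3): code 0110 → (6.000,3.603)–(7.000,3.688)
cell (6,6): code 1001 → (7.000,6.707)–(6.000,6.967)
cell (7,3): code 0010 → (7.000,3.688)–(7.410,4.000)
cell (7,4): code 0011 → (7.410,4.000)–(7.983,5.000)
cell (7,5): code 0011 → (7.983,5.000)–(7.744,6.000)
cell (7,6): code 0001 → (7.744,6.000)–(7.000,6.707)
total: 12 segments, chained into 1 closed loop(s), length Σ = 11.230611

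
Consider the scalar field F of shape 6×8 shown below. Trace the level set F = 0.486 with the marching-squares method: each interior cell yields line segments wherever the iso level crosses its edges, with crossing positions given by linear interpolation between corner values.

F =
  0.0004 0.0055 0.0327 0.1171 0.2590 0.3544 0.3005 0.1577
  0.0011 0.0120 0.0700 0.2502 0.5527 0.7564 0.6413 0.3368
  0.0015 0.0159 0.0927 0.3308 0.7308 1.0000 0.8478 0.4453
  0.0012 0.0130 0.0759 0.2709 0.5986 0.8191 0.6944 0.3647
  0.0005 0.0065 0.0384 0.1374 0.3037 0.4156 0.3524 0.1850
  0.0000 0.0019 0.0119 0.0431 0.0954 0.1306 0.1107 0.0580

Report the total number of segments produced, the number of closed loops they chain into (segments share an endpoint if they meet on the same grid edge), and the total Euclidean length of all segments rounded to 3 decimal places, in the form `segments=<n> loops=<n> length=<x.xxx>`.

segments=12 loops=1 length=10.844

cell (0,3): code 0100 → (0.773,4.000)–(1.000,3.780)
cell (0,4): code 1100 → (0.327,5.000)–(0.773,4.000)
cell (0,5): code 1100 → (0.544,6.000)–(0.327,5.000)
cell (0,6): code 1000 → (1.000,6.510)–(0.544,6.000)
cell (1,3): code 0110 → (1.000,3.780)–(2.000,3.388)
cell (1,6): code 1001 → (2.000,6.899)–(1.000,6.510)
cell (2,3): code 0110 → (2.000,3.388)–(3.000,3.656)
cell (2,6): code 1001 → (3.000,6.632)–(2.000,6.899)
cell (3,3): code 0010 → (3.000,3.656)–(3.382,4.000)
cell (3,4): code 0011 → (3.382,4.000)–(3.826,5.000)
cell (3,5): code 0011 → (3.826,5.000)–(3.609,6.000)
cell (3,6): code 0001 → (3.609,6.000)–(3.000,6.632)
total: 12 segments, chained into 1 closed loop(s), length Σ = 10.844484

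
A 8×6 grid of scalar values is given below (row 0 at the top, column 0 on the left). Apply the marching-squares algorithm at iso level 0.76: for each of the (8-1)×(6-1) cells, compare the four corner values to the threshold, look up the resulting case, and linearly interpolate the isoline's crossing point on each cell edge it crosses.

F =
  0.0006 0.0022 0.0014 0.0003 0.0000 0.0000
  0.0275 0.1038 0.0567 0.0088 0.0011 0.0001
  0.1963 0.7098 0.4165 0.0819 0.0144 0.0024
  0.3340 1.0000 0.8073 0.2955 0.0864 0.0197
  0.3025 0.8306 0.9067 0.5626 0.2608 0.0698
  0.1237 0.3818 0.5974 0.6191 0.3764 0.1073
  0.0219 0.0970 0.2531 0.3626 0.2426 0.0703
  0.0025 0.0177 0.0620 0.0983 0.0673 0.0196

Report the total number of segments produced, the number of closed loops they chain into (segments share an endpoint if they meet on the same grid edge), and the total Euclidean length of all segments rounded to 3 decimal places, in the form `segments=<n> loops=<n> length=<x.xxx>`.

segments=8 loops=1 length=6.251

cell (2,0): code 0100 → (2.173,1.000)–(3.000,0.640)
cell (2,1): code 1100 → (2.879,2.000)–(2.173,1.000)
cell (2,2): code 1000 → (3.000,2.092)–(2.879,2.000)
cell (3,0): code 0110 → (3.000,0.640)–(4.000,0.866)
cell (3,2): code 1001 → (4.000,2.426)–(3.000,2.092)
cell (4,0): code 0010 → (4.000,0.866)–(4.157,1.000)
cell (4,1): code 0011 → (4.157,1.000)–(4.474,2.000)
cell (4,2): code 0001 → (4.474,2.000)–(4.000,2.426)
total: 8 segments, chained into 1 closed loop(s), length Σ = 6.251362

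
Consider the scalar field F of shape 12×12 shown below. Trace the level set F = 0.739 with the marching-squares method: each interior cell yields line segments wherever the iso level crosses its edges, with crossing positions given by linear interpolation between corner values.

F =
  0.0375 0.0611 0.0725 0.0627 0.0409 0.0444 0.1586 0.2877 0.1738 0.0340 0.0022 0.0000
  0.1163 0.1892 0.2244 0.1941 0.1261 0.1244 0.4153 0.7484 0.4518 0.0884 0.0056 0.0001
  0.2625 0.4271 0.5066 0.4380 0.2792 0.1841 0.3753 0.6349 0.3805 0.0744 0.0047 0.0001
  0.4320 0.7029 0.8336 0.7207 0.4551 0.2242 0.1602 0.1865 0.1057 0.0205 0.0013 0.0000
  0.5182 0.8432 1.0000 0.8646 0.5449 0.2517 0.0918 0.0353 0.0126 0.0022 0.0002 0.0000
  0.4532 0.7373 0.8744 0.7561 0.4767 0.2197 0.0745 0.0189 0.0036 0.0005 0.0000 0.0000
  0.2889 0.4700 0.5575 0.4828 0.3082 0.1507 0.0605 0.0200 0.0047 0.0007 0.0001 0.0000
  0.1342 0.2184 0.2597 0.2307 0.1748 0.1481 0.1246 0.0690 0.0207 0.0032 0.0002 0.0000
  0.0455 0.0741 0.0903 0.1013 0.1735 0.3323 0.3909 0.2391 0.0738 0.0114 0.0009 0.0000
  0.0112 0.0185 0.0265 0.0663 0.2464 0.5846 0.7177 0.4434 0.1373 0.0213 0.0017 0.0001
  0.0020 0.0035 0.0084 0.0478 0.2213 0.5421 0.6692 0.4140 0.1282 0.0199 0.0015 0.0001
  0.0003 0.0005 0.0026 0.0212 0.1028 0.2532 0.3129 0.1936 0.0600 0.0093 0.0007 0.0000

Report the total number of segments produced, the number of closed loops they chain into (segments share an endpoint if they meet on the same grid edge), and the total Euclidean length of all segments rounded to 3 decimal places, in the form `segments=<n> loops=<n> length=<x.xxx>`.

cell (0,6): code 0100 → (0.980,7.000)–(1.000,6.972)
cell (0,7): code 1000 → (1.000,7.032)–(0.980,7.000)
cell (1,6): code 0010 → (1.000,6.972)–(1.083,7.000)
cell (1,7): code 0001 → (1.083,7.000)–(1.000,7.032)
cell (2,1): code 0100 → (2.711,2.000)–(3.000,1.276)
cell (2,2): code 1000 → (3.000,2.838)–(2.711,2.000)
cell (3,0): code 0100 → (3.257,1.000)–(4.000,0.679)
cell (3,1): code 1110 → (3.000,1.276)–(3.257,1.000)
cell (3,2): code 1101 → (3.127,3.000)–(3.000,2.838)
cell (3,3): code 1000 → (4.000,3.393)–(3.127,3.000)
cell (4,0): code 0010 → (4.000,0.679)–(4.984,1.000)
cell (4,1): code 0111 → (4.984,1.000)–(5.000,1.012)
cell (4,3): code 1001 → (5.000,3.061)–(4.000,3.393)
cell (5,1): code 0010 → (5.000,1.012)–(5.427,2.000)
cell (5,2): code 0011 → (5.427,2.000)–(5.063,3.000)
cell (5,3): code 0001 → (5.063,3.000)–(5.000,3.061)
total: 16 segments, chained into 2 closed loop(s), length Σ = 8.600953

segments=16 loops=2 length=8.601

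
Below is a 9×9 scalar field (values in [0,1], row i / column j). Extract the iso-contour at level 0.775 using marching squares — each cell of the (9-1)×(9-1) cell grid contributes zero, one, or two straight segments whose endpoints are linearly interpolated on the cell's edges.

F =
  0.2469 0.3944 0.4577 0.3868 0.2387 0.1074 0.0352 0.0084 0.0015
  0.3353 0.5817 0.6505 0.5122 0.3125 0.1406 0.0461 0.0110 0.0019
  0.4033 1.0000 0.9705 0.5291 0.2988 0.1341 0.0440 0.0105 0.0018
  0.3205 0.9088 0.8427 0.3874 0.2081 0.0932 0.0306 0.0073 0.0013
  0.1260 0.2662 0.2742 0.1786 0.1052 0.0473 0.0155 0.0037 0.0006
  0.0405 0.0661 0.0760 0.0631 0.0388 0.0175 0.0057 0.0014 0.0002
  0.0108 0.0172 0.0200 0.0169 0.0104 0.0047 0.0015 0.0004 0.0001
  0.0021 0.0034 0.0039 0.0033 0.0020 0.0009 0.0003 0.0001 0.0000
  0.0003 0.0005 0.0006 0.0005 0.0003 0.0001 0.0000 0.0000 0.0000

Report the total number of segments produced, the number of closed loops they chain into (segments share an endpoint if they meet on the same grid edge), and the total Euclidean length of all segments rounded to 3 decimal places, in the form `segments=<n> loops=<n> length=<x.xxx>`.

segments=8 loops=1 length=5.970

cell (1,0): code 0100 → (1.462,1.000)–(2.000,0.623)
cell (1,1): code 1100 → (1.389,2.000)–(1.462,1.000)
cell (1,2): code 1000 → (2.000,2.443)–(1.389,2.000)
cell (2,0): code 0110 → (2.000,0.623)–(3.000,0.773)
cell (2,2): code 1001 → (3.000,2.149)–(2.000,2.443)
cell (3,0): code 0010 → (3.000,0.773)–(3.208,1.000)
cell (3,1): code 0011 → (3.208,1.000)–(3.119,2.000)
cell (3,2): code 0001 → (3.119,2.000)–(3.000,2.149)
total: 8 segments, chained into 1 closed loop(s), length Σ = 5.970490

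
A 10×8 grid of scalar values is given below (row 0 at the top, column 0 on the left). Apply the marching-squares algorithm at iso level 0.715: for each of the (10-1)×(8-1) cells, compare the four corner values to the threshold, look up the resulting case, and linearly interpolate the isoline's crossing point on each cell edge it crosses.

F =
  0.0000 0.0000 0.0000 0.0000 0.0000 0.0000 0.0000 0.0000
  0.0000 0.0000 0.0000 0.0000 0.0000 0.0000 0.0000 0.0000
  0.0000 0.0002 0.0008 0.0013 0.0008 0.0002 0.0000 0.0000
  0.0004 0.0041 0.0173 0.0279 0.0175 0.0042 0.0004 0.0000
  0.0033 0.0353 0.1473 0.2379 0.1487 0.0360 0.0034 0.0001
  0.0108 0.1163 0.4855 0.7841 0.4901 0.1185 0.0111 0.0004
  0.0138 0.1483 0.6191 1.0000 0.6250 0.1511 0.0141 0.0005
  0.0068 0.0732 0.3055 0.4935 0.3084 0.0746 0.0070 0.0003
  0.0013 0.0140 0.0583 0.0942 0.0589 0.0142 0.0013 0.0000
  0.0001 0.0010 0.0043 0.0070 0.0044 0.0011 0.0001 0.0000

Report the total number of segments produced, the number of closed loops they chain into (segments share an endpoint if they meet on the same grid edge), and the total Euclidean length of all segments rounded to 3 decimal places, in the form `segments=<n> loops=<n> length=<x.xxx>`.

cell (4,2): code 0100 → (4.873,3.000)–(5.000,2.769)
cell (4,3): code 1000 → (5.000,3.235)–(4.873,3.000)
cell (5,2): code 0110 → (5.000,2.769)–(6.000,2.252)
cell (5,3): code 1001 → (6.000,3.760)–(5.000,3.235)
cell (6,2): code 0010 → (6.000,2.252)–(6.563,3.000)
cell (6,3): code 0001 → (6.563,3.000)–(6.000,3.760)
total: 6 segments, chained into 1 closed loop(s), length Σ = 4.667553

segments=6 loops=1 length=4.668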